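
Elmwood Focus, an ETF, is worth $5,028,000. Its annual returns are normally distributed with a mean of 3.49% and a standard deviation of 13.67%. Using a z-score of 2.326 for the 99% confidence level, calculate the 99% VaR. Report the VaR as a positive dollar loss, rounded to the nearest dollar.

Return at the 99% tail: μ − z·σ = 3.49% − 2.326 × 13.67% = 3.49 − 31.79642 = -28.30642%
VaR = −(-28.30642%) × $5,028,000 = 28.30642% × $5,028,000 = $1,423,247

$1,423,247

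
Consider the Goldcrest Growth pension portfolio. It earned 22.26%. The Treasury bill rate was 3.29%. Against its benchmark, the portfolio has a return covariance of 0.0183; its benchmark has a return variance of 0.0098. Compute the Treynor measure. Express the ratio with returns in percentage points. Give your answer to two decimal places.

β = Cov / Var = 0.0183 / 0.0098 = 1.8673
Treynor = (Rp − Rf) / β = (22.26% − 3.29%) / 1.8673 = 18.97 / 1.8673 = 10.1591

10.16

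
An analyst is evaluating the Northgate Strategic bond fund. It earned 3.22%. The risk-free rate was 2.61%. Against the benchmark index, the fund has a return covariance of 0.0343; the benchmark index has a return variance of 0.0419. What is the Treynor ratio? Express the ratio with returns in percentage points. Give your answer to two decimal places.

0.75

β = Cov / Var = 0.0343 / 0.0419 = 0.8186
Treynor = (Rp − Rf) / β = (3.22% − 2.61%) / 0.8186 = 0.61 / 0.8186 = 0.7452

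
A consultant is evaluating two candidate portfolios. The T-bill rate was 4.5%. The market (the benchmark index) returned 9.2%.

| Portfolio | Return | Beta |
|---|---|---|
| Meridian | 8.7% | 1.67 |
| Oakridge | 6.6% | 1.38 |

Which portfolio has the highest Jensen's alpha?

Meridian: α = 8.7% − [4.5% + 1.67 × (9.2% − 4.5%)] = -3.649
Oakridge: α = 6.6% − [4.5% + 1.38 × (9.2% − 4.5%)] = -4.386
Highest: Meridian (-3.649).

Meridian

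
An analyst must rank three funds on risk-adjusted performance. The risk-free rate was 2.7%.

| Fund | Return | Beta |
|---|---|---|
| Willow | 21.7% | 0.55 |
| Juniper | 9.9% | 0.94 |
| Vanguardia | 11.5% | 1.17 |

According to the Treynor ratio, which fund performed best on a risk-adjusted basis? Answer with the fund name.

Willow

Willow: Treynor = (21.7% − 2.7%) / 0.55 = 34.545
Juniper: Treynor = (9.9% − 2.7%) / 0.94 = 7.660
Vanguardia: Treynor = (11.5% − 2.7%) / 1.17 = 7.521
Highest: Willow (34.545).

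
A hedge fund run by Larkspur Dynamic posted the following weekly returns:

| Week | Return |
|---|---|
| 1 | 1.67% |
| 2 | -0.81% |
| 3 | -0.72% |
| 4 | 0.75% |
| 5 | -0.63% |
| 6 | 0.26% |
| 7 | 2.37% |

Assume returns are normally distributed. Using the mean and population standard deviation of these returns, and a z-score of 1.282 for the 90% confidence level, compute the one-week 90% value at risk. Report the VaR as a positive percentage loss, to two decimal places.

μ = (1.67 − 0.81 − 0.72 + 0.75 − 0.63 + 0.26 + 2.37) / 7 = 0.4129%
Σ(r − μ)² = 9.4141; population σ = √(9.4141/7) = 1.1597%
VaR = −(μ − z·σ) = −(0.4129 − 1.282 × 1.1597) = −(-1.0738) = 1.0738%

1.07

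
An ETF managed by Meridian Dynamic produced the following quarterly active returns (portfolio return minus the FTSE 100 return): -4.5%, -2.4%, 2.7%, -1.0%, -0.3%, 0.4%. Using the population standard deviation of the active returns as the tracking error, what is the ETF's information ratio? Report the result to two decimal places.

-0.38

Mean return r̄ = -5.10 / 6 = -0.8500%
Population std dev = √[30.2150 / 6] = 2.2441%
IR = r̄ / tracking error = -0.8500 / 2.2441 = -0.3788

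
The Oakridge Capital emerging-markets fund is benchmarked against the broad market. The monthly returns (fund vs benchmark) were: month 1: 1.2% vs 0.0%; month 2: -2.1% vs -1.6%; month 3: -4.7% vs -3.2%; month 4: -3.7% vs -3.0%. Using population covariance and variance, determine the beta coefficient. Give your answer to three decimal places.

r̄p = -2.3250%,  r̄m = -1.9500%
Cov = Σ(rp − r̄p)(rm − r̄m) / 4 = 2.8413
Var(rm) = Σ(rm − r̄m)² / 4 = 1.6475
β = Cov / Var = 2.8413 / 1.6475 = 1.7246

1.725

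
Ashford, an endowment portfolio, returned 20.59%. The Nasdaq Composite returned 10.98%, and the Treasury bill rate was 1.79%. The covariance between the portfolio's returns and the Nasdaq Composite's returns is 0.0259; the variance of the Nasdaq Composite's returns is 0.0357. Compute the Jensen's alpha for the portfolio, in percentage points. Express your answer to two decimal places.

12.13

β = Cov / Var = 0.0259 / 0.0357 = 0.7255
E[R] = Rf + β(Rm − Rf) = 1.79% + 0.7255 × (10.98% − 1.79%) = 8.4573%
α = Rp − E[R] = 20.59% − 8.4573% = 12.1327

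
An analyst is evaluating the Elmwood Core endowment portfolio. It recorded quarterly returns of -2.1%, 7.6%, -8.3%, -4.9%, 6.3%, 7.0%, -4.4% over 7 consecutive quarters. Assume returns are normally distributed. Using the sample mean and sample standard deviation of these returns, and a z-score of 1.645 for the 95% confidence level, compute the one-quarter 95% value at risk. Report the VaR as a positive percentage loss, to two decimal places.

10.72

Mean return r̄ = 1.20 / 7 = 0.1714%
Sample σ = √[Σ(r − r̄)² / 6] = √[262.9143 / 6] = √43.8191 = 6.6196%
VaR = −(r̄ − z·σ) = −(0.1714 − 1.645 × 6.6196) = −(-10.7178) = 10.7178%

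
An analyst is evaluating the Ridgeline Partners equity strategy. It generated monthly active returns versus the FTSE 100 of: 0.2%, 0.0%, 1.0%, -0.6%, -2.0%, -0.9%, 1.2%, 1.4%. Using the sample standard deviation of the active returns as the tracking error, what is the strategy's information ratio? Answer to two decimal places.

r̄ = (0.2 + 0 + 1 − 0.6 − 2 − 0.9 + 1.2 + 1.4) / 8 = 0.30 / 8 = 0.0375%
Σ(r − r̄)² = (0.2 − 0.0375)² + (0 − 0.0375)² + … = 9.5988
sample σ = √(9.5988 / 7) = √1.3713 = 1.1710%
IR = r̄ / tracking error = 0.0375 / 1.1710 = 0.0320

0.03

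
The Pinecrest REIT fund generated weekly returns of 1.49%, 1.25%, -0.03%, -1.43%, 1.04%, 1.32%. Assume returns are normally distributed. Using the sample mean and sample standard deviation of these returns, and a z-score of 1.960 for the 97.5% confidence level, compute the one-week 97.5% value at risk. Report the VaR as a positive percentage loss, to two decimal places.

1.62

Mean return r̄ = 3.640 / 6 = 0.6067%
Σ(r − r̄)² = (1.49 − 0.6067)² + (1.25 − 0.6067)² + (-0.03 − 0.6067)² + … = 6.4441
σ = √[6.4441 / 5] = 1.1353%
VaR = −(r̄ − z·σ) = −(0.6067 − 1.960 × 1.1353) = −(-1.6185) = 1.6185%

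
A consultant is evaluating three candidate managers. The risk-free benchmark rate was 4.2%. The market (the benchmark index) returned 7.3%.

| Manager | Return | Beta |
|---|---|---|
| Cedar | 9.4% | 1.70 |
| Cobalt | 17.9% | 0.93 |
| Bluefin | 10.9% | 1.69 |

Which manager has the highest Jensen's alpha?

Cobalt

Cedar: α = 9.4% − [4.2% + 1.70 × (7.3% − 4.2%)] = -0.070
Cobalt: α = 17.9% − [4.2% + 0.93 × (7.3% − 4.2%)] = 10.817
Bluefin: α = 10.9% − [4.2% + 1.69 × (7.3% − 4.2%)] = 1.461
Highest: Cobalt (10.817).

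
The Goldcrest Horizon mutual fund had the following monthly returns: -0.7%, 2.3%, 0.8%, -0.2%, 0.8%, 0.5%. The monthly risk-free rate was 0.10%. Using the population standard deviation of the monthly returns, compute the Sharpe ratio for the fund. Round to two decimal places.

0.51

Mean return r̄ = 3.50 / 6 = 0.5833%
Population σ = √[Σ(r − r̄)² / 6] = √[5.3083 / 6] = √0.8847 = 0.9406%
Sharpe = (r̄ − rf) / σ = (0.5833 − 0.1) / 0.9406 = 0.4833 / 0.9406 = 0.5138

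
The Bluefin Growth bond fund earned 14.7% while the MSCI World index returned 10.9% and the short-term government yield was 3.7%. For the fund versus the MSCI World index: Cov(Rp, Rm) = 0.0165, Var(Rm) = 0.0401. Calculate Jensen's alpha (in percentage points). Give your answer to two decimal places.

β = Cov / Var = 0.0165 / 0.0401 = 0.4115
E[R] = Rf + β(Rm − Rf) = 3.7% + 0.4115 × (10.9% − 3.7%) = 6.6628%
α = Rp − E[R] = 14.7% − 6.6628% = 8.0372

8.04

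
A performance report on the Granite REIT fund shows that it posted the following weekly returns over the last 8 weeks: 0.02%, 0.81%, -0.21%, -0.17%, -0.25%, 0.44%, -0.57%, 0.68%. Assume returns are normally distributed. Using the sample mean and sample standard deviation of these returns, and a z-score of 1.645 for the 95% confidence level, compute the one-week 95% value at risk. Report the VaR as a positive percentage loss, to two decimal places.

r̄ = (0.02 + 0.81 − 0.21 − 0.17 − 0.25 + 0.44 − 0.57 + 0.68) / 8 = 0.0938%
Sample σ = √[Σ(r − r̄)² / 7] = √[1.7026 / 7] = √0.2432 = 0.4932%
VaR = −(r̄ − z·σ) = −(0.0938 − 1.645 × 0.4932) = −(-0.7175) = 0.7175%

0.72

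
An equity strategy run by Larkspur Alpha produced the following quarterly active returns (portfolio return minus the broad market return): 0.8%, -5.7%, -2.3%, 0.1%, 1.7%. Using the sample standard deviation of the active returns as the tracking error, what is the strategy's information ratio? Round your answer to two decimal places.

-0.36

Mean return μ = -5.40 / 5 = -1.0800%
Sample σ = √[Σ(r − μ)² / 4] = √[35.4880 / 4] = √8.8720 = 2.9786%
IR = μ / tracking error = -1.0800 / 2.9786 = -0.3626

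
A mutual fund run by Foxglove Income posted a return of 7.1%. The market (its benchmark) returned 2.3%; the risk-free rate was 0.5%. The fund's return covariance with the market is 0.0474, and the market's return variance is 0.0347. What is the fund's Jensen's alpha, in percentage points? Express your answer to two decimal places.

4.14

β = Cov / Var = 0.0474 / 0.0347 = 1.3660
E[R] = Rf + β(Rm − Rf) = 0.5% + 1.3660 × (2.3% − 0.5%) = 2.9588%
α = Rp − E[R] = 7.1% − 2.9588% = 4.1412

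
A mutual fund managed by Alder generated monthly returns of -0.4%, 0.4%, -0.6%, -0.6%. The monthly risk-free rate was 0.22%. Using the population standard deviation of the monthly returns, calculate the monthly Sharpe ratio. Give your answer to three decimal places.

μ = (-0.4 + 0.4 − 0.6 − 0.6) / 4 = -0.3000%
Population std dev = √[0.6800 / 4] = 0.4123%
Sharpe = (μ − rf) / σ = (-0.3000 − 0.22) / 0.4123 = -0.5200 / 0.4123 = -1.2612

-1.261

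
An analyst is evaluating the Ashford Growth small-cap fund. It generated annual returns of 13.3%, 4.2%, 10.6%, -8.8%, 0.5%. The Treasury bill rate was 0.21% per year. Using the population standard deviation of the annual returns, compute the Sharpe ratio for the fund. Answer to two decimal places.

0.48

Mean return r̄ = 19.80 / 5 = 3.9600%
Σ(r − r̄)² = (13.3 − 3.9600)² + (4.2 − 3.9600)² + … = 306.1720
population σ = √(306.1720 / 5) = √61.2344 = 7.8252%
Sharpe = (r̄ − rf) / σ = (3.9600 − 0.21) / 7.8252 = 3.7500 / 7.8252 = 0.4792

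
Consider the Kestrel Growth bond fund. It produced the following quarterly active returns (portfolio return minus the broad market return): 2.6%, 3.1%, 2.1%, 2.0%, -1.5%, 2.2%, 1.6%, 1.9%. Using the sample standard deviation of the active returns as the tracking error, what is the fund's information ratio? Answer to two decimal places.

Mean return r̄ = 14.00 / 8 = 1.7500%
Σ(r − r̄)² = 13.5400; sample σ = √(13.5400/7) = 1.3908%
IR = r̄ / tracking error = 1.7500 / 1.3908 = 1.2583

1.26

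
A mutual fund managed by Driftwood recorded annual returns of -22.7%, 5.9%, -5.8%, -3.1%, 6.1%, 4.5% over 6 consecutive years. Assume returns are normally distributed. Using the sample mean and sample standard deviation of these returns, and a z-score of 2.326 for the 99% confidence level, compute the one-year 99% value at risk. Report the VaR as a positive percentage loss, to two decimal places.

28.27

Mean return r̄ = -15.10 / 6 = -2.5167%
Σ(r − r̄)² = 612.8083; sample σ = √(612.8083/5) = 11.0708%
VaR = −(r̄ − z·σ) = −(-2.5167 − 2.326 × 11.0708) = −(-28.2674) = 28.2674%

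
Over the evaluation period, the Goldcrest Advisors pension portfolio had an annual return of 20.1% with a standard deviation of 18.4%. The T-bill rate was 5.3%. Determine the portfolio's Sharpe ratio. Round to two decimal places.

Sharpe = (Rp − Rf) / σp = (20.1% − 5.3%) / 18.4% = 14.80% / 18.4% = 0.8043

0.80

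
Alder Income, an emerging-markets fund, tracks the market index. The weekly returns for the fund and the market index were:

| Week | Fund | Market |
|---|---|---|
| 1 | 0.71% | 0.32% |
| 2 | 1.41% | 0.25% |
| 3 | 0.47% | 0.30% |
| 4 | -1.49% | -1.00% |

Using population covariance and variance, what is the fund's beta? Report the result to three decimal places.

1.796

r̄p = 0.2750%,  r̄m = -0.0325%
Cov = Σ(rp − r̄p)(rm − r̄m) / 4 = 0.5616
Var(rm) = Σ(rm − r̄m)² / 4 = 0.3127
β = Cov / Var = 0.5616 / 0.3127 = 1.7960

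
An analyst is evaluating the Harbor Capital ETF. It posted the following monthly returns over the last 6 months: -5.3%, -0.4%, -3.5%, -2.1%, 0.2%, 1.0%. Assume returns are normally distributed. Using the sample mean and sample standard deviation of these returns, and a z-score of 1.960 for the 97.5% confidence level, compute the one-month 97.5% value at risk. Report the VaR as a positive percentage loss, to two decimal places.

6.40

r̄ = (-5.3 − 0.4 − 3.5 − 2.1 + 0.2 + 1) / 6 = -10.10 / 6 = -1.6833%
Σ(r − r̄)² = 28.9483; sample σ = √(28.9483/5) = 2.4062%
VaR = −(r̄ − z·σ) = −(-1.6833 − 1.960 × 2.4062) = −(-6.3995) = 6.3995%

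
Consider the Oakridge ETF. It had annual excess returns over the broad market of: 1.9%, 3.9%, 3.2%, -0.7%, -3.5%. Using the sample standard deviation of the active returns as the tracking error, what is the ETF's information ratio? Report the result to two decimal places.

0.31

Mean return μ = 4.80 / 5 = 0.9600%
Σ(r − μ)² = 37.1920; sample σ = √(37.1920/4) = 3.0493%
IR = μ / tracking error = 0.9600 / 3.0493 = 0.3148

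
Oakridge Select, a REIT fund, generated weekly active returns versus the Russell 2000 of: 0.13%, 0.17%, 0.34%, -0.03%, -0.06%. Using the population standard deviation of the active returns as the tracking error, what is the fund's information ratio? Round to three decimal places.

r̄ = (0.13 + 0.17 + 0.34 − 0.03 − 0.06) / 5 = 0.550 / 5 = 0.1100%
Σ(r − r̄)² = (0.13 − 0.1100)² + (0.17 − 0.1100)² + (0.34 − 0.1100)² + … = 0.1054
σ = √[0.1054 / 5] = 0.1452%
IR = r̄ / tracking error = 0.1100 / 0.1452 = 0.7576

0.758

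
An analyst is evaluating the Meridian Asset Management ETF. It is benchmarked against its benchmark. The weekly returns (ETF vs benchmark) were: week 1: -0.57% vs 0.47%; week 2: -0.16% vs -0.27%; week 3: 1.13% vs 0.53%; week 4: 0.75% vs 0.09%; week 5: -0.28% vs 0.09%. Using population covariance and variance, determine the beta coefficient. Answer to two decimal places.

r̄p = 0.1740%,  r̄m = 0.1820%
Cov = Σ(rp − r̄p)(rm − r̄m) / 5 = 0.0516
Var(rm) = Σ(rm − r̄m)² / 5 = 0.0851
β = Cov / Var = 0.0516 / 0.0851 = 0.6063

0.61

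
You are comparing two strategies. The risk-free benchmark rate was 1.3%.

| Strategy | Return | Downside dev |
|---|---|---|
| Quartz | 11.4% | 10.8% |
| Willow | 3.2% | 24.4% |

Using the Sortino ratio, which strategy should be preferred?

Quartz

Quartz: Sortino ratio = (11.4% − 1.3%) / 10.8% = 0.935
Willow: Sortino ratio = (3.2% − 1.3%) / 24.4% = 0.078
Highest: Quartz (0.935).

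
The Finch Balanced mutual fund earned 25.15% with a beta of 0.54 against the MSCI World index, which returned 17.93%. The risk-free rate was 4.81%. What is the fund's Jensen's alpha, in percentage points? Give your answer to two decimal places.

13.26

CAPM expected return = Rf + β(Rm − Rf) = 4.81% + 0.54 × (17.93% − 4.81%) = 4.81 + 0.54 × 13.12 = 11.8948%
Jensen's α = Rp − E[R] = 25.15% − 11.8948% = 13.2552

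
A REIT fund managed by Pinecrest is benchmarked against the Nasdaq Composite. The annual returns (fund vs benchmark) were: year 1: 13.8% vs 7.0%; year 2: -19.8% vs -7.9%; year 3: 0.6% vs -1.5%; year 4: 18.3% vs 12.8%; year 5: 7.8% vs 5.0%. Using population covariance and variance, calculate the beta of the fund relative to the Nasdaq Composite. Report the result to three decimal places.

1.810

r̄p = 4.1400%,  r̄m = 3.0800%
Cov = Σ(rp − r̄p)(rm − r̄m) / 5 = 92.3208
Var(rm) = Σ(rm − r̄m)² / 5 = 51.0136
β = Cov / Var = 92.3208 / 51.0136 = 1.8097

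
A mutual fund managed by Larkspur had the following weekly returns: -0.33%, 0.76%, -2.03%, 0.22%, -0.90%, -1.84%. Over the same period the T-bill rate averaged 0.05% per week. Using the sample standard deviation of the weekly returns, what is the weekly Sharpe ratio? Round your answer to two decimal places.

Mean return μ = -4.120 / 6 = -0.6867%
Σ(r − μ)² = (-0.33 − (-0.6867))² + (0.76 − (-0.6867))² + (-2.03 − (-0.6867))² + … = 6.2223
sample σ = √(6.2223 / 5) = √1.2445 = 1.1156%
Sharpe = (μ − rf) / σ = (-0.6867 − 0.05) / 1.1156 = -0.7367 / 1.1156 = -0.6604

-0.66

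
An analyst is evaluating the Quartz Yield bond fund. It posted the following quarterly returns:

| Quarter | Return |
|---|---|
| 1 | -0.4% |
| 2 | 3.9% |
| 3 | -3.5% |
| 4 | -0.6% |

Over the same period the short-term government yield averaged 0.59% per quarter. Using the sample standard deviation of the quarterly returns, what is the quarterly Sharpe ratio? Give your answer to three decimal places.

r̄ = (-0.4 + 3.9 − 3.5 − 0.6) / 4 = -0.60 / 4 = -0.1500%
Sample σ = √[Σ(r − r̄)² / 3] = √[27.8900 / 3] = √9.2967 = 3.0490%
Sharpe = (r̄ − rf) / σ = (-0.1500 − 0.59) / 3.0490 = -0.7400 / 3.0490 = -0.2427

-0.243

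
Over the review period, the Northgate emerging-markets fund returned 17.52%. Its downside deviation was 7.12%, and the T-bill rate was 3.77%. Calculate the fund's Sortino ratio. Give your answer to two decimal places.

Sortino = (Rp − Rf) / σd = (17.52% − 3.77%) / 7.12% = 13.75% / 7.12% = 1.9312

1.93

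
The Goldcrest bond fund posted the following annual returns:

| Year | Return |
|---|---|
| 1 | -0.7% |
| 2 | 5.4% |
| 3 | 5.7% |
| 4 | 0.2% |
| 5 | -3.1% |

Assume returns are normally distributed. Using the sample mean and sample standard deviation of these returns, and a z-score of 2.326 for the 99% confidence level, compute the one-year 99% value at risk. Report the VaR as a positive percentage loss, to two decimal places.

r̄ = (-0.7 + 5.4 + 5.7 + 0.2 − 3.1) / 5 = 1.5000%
Σ(r − r̄)² = (-0.7 − 1.5000)² + (5.4 − 1.5000)² + (5.7 − 1.5000)² + … = 60.5400
σ = √[60.5400 / 4] = 3.8904%
VaR = −(r̄ − z·σ) = −(1.5000 − 2.326 × 3.8904) = −(-7.5491) = 7.5491%

7.55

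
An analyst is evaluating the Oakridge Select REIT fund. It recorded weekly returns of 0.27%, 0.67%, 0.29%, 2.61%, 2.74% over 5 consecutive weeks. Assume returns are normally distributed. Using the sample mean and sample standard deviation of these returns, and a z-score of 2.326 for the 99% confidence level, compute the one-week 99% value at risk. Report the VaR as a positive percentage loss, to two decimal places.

1.60

r̄ = (0.27 + 0.67 + 0.29 + 2.61 + 2.74) / 5 = 1.3160%
Σ(r − r̄)² = (0.27 − 1.3160)² + (0.67 − 1.3160)² + … = 6.2663
sample σ = √(6.2663 / 4) = √1.5666 = 1.2516%
VaR = −(r̄ − z·σ) = −(1.3160 − 2.326 × 1.2516) = −(-1.5952) = 1.5952%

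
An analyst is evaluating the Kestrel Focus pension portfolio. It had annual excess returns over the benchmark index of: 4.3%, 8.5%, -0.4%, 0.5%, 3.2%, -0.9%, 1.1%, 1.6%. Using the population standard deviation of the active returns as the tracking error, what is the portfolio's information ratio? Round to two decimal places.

r̄ = (4.3 + 8.5 − 0.4 + 0.5 + 3.2 − 0.9 + 1.1 + 1.6) / 8 = 17.90 / 8 = 2.2375%
Σ(r − r̄)² = 65.9188; population σ = √(65.9188/8) = 2.8705%
IR = r̄ / tracking error = 2.2375 / 2.8705 = 0.7795

0.78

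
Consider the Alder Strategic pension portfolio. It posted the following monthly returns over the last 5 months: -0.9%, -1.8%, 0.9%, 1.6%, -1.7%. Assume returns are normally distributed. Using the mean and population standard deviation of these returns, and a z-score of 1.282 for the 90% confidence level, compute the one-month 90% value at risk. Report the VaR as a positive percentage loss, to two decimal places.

μ = (-0.9 − 1.8 + 0.9 + 1.6 − 1.7) / 5 = -1.90 / 5 = -0.3800%
Σ(r − μ)² = (-0.9 − (-0.3800))² + (-1.8 − (-0.3800))² + … = 9.5880
σ = √[9.5880 / 5] = 1.3848%
VaR = −(μ − z·σ) = −(-0.3800 − 1.282 × 1.3848) = −(-2.1553) = 2.1553%

2.16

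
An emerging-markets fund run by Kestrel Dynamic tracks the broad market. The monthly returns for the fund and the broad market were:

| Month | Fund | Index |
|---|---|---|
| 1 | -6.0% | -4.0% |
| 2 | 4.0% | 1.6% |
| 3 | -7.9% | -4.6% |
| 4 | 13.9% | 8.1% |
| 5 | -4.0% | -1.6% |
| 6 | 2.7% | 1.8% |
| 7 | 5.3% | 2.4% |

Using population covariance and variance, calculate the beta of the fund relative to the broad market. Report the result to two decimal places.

r̄p = 1.1429%,  r̄m = 0.5286%
Cov = Σ(rp − r̄p)(rm − r̄m) / 7 = 28.4402
Var(rm) = Σ(rm − r̄m)² / 7 = 16.4192
β = Cov / Var = 28.4402 / 16.4192 = 1.7321

1.73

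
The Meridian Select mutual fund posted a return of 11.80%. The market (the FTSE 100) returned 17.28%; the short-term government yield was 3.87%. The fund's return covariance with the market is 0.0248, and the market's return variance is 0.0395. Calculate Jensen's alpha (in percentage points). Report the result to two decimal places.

-0.49

β = Cov / Var = 0.0248 / 0.0395 = 0.6278
E[R] = Rf + β(Rm − Rf) = 3.87% + 0.6278 × (17.28% − 3.87%) = 12.2888%
α = Rp − E[R] = 11.80% − 12.2888% = -0.4888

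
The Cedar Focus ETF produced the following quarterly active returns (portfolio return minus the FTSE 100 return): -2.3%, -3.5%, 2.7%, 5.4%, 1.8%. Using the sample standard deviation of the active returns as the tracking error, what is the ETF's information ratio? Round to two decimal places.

0.22

r̄ = (-2.3 − 3.5 + 2.7 + 5.4 + 1.8) / 5 = 0.8200%
Σ(r − r̄)² = (-2.3 − 0.8200)² + (-3.5 − 0.8200)² + (2.7 − 0.8200)² + … = 53.8680
sample σ = √(53.8680 / 4) = √13.4670 = 3.6697%
IR = r̄ / tracking error = 0.8200 / 3.6697 = 0.2235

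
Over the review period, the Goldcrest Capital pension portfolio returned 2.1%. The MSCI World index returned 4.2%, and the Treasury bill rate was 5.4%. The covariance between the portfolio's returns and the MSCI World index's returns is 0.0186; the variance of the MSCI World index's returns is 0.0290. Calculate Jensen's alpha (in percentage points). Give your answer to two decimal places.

-2.53

β = Cov / Var = 0.0186 / 0.0290 = 0.6414
E[R] = Rf + β(Rm − Rf) = 5.4% + 0.6414 × (4.2% − 5.4%) = 4.6303%
α = Rp − E[R] = 2.1% − 4.6303% = -2.5303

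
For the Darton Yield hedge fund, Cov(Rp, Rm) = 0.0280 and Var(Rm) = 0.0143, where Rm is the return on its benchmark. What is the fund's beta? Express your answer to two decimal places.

β = Cov(Rp, Rm) / Var(Rm) = 0.0280 / 0.0143 = 1.9580

1.96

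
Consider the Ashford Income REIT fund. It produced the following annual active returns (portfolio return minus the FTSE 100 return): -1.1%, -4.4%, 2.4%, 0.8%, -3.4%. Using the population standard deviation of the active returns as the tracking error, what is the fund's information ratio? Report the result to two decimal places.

r̄ = (-1.1 − 4.4 + 2.4 + 0.8 − 3.4) / 5 = -1.1400%
Σ(r − r̄)² = (-1.1 − (-1.1400))² + (-4.4 − (-1.1400))² + … = 32.0320
population σ = √(32.0320 / 5) = √6.4064 = 2.5311%
IR = r̄ / tracking error = -1.1400 / 2.5311 = -0.4504

-0.45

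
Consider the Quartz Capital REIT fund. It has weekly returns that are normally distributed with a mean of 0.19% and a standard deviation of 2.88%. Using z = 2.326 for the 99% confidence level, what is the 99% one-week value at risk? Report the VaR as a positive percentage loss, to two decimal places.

VaR (as % loss) = −(μ − z·σ) = −(0.19% − 2.326 × 2.88%) = −(-6.50888%) = 6.50888%

6.51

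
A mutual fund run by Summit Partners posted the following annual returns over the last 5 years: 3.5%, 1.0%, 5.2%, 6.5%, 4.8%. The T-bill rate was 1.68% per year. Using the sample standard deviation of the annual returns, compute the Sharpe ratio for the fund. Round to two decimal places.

r̄ = (3.5 + 1 + 5.2 + 6.5 + 4.8) / 5 = 21.00 / 5 = 4.2000%
Σ(r − r̄)² = (3.5 − 4.2000)² + (1 − 4.2000)² + (5.2 − 4.2000)² + … = 17.3800
σ = √[17.3800 / 4] = 2.0845%
Sharpe = (r̄ − rf) / σ = (4.2000 − 1.68) / 2.0845 = 2.5200 / 2.0845 = 1.2089

1.21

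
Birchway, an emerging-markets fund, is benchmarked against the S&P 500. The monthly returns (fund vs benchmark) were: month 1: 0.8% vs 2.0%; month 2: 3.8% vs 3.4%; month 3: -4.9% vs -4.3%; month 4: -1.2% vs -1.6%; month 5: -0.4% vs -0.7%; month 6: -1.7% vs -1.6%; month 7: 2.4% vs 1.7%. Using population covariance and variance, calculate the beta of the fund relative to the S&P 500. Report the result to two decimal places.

1.05

r̄p = -0.1714%,  r̄m = -0.1571%
Cov = Σ(rp − r̄p)(rm − r̄m) / 7 = 6.3431
Var(rm) = Σ(rm − r̄m)² / 7 = 6.0539
β = Cov / Var = 6.3431 / 6.0539 = 1.0478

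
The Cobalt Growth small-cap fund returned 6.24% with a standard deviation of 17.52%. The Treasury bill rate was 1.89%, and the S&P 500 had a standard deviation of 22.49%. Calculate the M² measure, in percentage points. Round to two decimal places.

7.47

Sharpe = (Rp − Rf) / σp = (6.24% − 1.89%) / 17.52% = 0.2483
M² = Rf + Sharpe × σm = 1.89% + 0.2483 × 22.49% = 7.4743%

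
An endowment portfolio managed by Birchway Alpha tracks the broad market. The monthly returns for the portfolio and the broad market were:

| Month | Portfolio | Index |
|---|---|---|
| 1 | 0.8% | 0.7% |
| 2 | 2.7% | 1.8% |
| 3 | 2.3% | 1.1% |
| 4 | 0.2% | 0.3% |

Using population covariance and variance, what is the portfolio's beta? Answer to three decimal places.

r̄p = 1.5000%,  r̄m = 0.9750%
Cov = Σ(rp − r̄p)(rm − r̄m) / 4 = 0.5400
Var(rm) = Σ(rm − r̄m)² / 4 = 0.3069
β = Cov / Var = 0.5400 / 0.3069 = 1.7595

1.760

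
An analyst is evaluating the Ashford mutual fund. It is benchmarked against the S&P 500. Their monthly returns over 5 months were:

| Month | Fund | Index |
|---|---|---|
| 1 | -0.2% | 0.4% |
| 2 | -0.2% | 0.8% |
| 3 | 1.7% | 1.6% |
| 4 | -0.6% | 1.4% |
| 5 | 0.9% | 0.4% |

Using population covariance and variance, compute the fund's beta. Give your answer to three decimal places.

r̄p = 0.3200%,  r̄m = 0.9200%
Cov = Σ(rp − r̄p)(rm − r̄m) / 5 = 0.1056
Var(rm) = Σ(rm − r̄m)² / 5 = 0.2496
β = Cov / Var = 0.1056 / 0.2496 = 0.4231

0.423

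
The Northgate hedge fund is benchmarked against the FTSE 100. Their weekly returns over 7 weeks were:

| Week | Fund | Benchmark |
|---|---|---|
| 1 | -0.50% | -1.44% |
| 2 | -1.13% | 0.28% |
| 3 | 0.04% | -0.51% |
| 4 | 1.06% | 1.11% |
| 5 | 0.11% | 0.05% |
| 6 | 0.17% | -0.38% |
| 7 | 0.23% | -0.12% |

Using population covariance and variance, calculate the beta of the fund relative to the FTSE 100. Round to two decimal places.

0.40

r̄p = -0.0029%,  r̄m = -0.1443%
Cov = Σ(rp − r̄p)(rm − r̄m) / 7 = 0.2100
Var(rm) = Σ(rm − r̄m)² / 7 = 0.5228
β = Cov / Var = 0.2100 / 0.5228 = 0.4017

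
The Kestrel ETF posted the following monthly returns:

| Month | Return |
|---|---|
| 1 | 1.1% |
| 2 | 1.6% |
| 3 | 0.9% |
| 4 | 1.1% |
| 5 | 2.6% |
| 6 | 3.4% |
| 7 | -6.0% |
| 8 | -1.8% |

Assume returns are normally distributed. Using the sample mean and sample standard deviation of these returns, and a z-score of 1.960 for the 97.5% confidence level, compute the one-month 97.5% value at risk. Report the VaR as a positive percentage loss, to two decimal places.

5.48

Mean return r̄ = 2.90 / 8 = 0.3625%
Sample σ = √[Σ(r − r̄)² / 7] = √[62.2988 / 7] = √8.8998 = 2.9833%
VaR = −(r̄ − z·σ) = −(0.3625 − 1.960 × 2.9833) = −(-5.4848) = 5.4848%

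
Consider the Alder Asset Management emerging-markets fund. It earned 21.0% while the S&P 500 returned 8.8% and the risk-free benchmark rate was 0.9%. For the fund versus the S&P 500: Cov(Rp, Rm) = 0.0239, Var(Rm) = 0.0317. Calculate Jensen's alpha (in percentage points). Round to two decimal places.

β = Cov / Var = 0.0239 / 0.0317 = 0.7539
E[R] = Rf + β(Rm − Rf) = 0.9% + 0.7539 × (8.8% − 0.9%) = 6.8558%
α = Rp − E[R] = 21.0% − 6.8558% = 14.1442

14.14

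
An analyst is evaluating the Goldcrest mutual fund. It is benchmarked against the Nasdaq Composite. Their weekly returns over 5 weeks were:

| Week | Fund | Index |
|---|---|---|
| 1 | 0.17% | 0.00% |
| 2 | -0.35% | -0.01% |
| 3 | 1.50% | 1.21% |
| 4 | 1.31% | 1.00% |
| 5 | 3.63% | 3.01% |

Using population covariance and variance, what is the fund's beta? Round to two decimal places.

r̄p = 1.2520%,  r̄m = 1.0420%
Cov = Σ(rp − r̄p)(rm − r̄m) / 5 = 1.5064
Var(rm) = Σ(rm − r̄m)² / 5 = 1.2191
β = Cov / Var = 1.5064 / 1.2191 = 1.2357

1.24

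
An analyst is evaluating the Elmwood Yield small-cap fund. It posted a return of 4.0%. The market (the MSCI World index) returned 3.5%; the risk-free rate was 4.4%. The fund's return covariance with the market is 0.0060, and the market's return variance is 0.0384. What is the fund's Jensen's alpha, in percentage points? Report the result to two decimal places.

β = Cov / Var = 0.0060 / 0.0384 = 0.1563
E[R] = Rf + β(Rm − Rf) = 4.4% + 0.1563 × (3.5% − 4.4%) = 4.2593%
α = Rp − E[R] = 4.0% − 4.2593% = -0.2593

-0.26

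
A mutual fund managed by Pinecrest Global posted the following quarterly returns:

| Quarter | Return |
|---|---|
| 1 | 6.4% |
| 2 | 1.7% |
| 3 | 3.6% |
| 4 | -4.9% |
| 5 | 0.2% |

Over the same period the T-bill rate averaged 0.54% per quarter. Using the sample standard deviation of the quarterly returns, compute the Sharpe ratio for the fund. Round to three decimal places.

μ = (6.4 + 1.7 + 3.6 − 4.9 + 0.2) / 5 = 7.00 / 5 = 1.4000%
Sample std dev = √[71.0600 / 4] = 4.2149%
Sharpe = (μ − rf) / σ = (1.4000 − 0.54) / 4.2149 = 0.8600 / 4.2149 = 0.2040

0.204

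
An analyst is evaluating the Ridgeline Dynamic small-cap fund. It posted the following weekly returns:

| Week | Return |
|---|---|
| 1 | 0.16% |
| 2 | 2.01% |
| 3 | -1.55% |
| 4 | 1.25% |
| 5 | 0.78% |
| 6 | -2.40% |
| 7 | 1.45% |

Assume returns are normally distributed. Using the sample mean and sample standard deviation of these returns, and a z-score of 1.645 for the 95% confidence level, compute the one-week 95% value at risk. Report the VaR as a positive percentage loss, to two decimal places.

Mean return r̄ = 1.700 / 7 = 0.2429%
Sample std dev = √[16.0887 / 6] = 1.6375%
VaR = −(r̄ − z·σ) = −(0.2429 − 1.645 × 1.6375) = −(-2.4508) = 2.4508%

2.45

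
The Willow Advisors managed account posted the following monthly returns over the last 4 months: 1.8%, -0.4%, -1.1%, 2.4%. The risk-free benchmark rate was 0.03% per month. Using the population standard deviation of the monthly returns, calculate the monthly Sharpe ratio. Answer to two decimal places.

r̄ = (1.8 − 0.4 − 1.1 + 2.4) / 4 = 0.6750%
Population std dev = √[8.5475 / 4] = 1.4618%
Sharpe = (r̄ − rf) / σ = (0.6750 − 0.03) / 1.4618 = 0.6450 / 1.4618 = 0.4412

0.44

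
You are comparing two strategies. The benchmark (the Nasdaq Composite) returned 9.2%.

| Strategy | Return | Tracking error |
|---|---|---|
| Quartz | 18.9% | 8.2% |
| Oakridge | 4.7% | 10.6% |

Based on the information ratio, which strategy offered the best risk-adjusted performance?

Quartz: IR = (18.9% − 9.2%) / 8.2% = 1.183
Oakridge: IR = (4.7% − 9.2%) / 10.6% = -0.425
Highest: Quartz (1.183).

Quartz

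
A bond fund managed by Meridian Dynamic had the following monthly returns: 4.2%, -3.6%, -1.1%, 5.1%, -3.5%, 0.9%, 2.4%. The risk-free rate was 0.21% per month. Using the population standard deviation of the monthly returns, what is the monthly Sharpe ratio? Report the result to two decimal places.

Mean return μ = 4.40 / 7 = 0.6286%
Population σ = √[Σ(r − μ)² / 7] = √[73.8743 / 7] = √10.5535 = 3.2486%
Sharpe = (μ − rf) / σ = (0.6286 − 0.21) / 3.2486 = 0.4186 / 3.2486 = 0.1289

0.13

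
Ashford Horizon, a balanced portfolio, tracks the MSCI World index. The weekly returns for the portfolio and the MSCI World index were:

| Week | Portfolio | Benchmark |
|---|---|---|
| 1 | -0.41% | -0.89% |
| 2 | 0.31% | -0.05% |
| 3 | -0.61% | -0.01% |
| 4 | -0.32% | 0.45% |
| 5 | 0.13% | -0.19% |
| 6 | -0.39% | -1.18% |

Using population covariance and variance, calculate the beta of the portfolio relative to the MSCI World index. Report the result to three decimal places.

0.133

r̄p = -0.2150%,  r̄m = -0.3117%
Cov = Σ(rp − r̄p)(rm − r̄m) / 6 = 0.0408
Var(rm) = Σ(rm − r̄m)² / 6 = 0.3071
β = Cov / Var = 0.0408 / 0.3071 = 0.1329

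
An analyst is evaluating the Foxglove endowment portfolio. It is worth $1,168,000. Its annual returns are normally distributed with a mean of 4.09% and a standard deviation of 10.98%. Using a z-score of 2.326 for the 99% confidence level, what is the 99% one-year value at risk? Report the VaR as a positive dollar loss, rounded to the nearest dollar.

Return at the 99% tail: μ − z·σ = 4.09% − 2.326 × 10.98% = 4.09 − 25.53948 = -21.44948%
VaR = −(-21.44948%) × $1,168,000 = 21.44948% × $1,168,000 = $250,530

$250,530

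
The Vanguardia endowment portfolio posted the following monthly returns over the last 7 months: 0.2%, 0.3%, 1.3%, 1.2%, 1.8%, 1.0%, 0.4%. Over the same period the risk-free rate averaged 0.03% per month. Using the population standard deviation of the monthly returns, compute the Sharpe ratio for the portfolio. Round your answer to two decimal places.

Mean return r̄ = 6.20 / 7 = 0.8857%
Population σ = √[Σ(r − r̄)² / 7] = √[2.1686 / 7] = √0.3098 = 0.5566%
Sharpe = (r̄ − rf) / σ = (0.8857 − 0.03) / 0.5566 = 0.8557 / 0.5566 = 1.5374

1.54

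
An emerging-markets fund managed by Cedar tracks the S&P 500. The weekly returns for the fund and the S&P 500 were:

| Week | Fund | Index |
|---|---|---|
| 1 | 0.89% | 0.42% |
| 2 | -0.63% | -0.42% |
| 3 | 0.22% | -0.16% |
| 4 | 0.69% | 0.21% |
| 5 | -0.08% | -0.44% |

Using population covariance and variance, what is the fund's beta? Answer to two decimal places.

1.48

r̄p = 0.2180%,  r̄m = -0.0780%
Cov = Σ(rp − r̄p)(rm − r̄m) / 5 = 0.1737
Var(rm) = Σ(rm − r̄m)² / 5 = 0.1171
β = Cov / Var = 0.1737 / 0.1171 = 1.4833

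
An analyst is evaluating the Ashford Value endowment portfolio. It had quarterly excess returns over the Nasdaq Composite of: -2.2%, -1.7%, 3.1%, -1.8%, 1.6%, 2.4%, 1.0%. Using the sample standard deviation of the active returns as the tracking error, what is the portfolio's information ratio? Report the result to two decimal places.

r̄ = (-2.2 − 1.7 + 3.1 − 1.8 + 1.6 + 2.4 + 1) / 7 = 2.40 / 7 = 0.3429%
Sample σ = √[Σ(r − r̄)² / 6] = √[29.0771 / 6] = √4.8462 = 2.2014%
IR = r̄ / tracking error = 0.3429 / 2.2014 = 0.1558

0.16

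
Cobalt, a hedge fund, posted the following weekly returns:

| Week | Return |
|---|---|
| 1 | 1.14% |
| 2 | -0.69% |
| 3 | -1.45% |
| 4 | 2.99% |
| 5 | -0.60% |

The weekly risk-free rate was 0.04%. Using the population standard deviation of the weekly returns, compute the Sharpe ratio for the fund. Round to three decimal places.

r̄ = (1.14 − 0.69 − 1.45 + 2.99 − 0.6) / 5 = 0.2780%
Σ(r − r̄)² = (1.14 − 0.2780)² + (-0.69 − 0.2780)² + … = 12.7919
σ = √[12.7919 / 5] = 1.5995%
Sharpe = (r̄ − rf) / σ = (0.2780 − 0.04) / 1.5995 = 0.2380 / 1.5995 = 0.1488

0.149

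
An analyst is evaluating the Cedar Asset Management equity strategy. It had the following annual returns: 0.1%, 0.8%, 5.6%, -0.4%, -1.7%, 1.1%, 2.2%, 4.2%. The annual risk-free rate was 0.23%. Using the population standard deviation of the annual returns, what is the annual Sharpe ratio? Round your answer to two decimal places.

0.56

Mean return r̄ = 11.90 / 8 = 1.4875%
Population std dev = √[41.0488 / 8] = 2.2652%
Sharpe = (r̄ − rf) / σ = (1.4875 − 0.23) / 2.2652 = 1.2575 / 2.2652 = 0.5551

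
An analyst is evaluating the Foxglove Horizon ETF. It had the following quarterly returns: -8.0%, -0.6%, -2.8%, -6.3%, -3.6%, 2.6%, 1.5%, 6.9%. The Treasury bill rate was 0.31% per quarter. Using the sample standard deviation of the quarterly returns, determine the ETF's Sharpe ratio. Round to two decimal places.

r̄ = (-8 − 0.6 − 2.8 − 6.3 − 3.6 + 2.6 + 1.5 + 6.9) / 8 = -10.30 / 8 = -1.2875%
Sample std dev = √[168.2088 / 7] = 4.9020%
Sharpe = (r̄ − rf) / σ = (-1.2875 − 0.31) / 4.9020 = -1.5975 / 4.9020 = -0.3259

-0.33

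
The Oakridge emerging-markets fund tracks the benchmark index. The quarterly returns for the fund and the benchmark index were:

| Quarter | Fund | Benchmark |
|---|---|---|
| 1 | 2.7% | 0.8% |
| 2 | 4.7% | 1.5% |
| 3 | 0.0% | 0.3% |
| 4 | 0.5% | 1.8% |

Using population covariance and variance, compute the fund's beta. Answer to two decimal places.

1.03

r̄p = 1.9750%,  r̄m = 1.1000%
Cov = Σ(rp − r̄p)(rm − r̄m) / 4 = 0.3550
Var(rm) = Σ(rm − r̄m)² / 4 = 0.3450
β = Cov / Var = 0.3550 / 0.3450 = 1.0290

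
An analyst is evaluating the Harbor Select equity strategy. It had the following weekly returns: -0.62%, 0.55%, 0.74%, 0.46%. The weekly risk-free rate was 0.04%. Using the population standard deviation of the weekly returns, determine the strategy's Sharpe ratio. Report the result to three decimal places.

0.457

r̄ = (-0.62 + 0.55 + 0.74 + 0.46) / 4 = 1.130 / 4 = 0.2825%
Population σ = √[Σ(r − r̄)² / 4] = √[1.1269 / 4] = √0.2817 = 0.5308%
Sharpe = (r̄ − rf) / σ = (0.2825 − 0.04) / 0.5308 = 0.2425 / 0.5308 = 0.4569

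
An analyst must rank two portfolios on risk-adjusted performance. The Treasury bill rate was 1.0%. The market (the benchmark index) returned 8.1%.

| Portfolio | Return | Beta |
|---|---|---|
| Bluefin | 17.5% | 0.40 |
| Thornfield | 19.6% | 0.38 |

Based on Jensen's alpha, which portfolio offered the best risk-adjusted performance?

Bluefin: α = 17.5% − [1.0% + 0.40 × (8.1% − 1.0%)] = 13.660
Thornfield: α = 19.6% − [1.0% + 0.38 × (8.1% − 1.0%)] = 15.902
Highest: Thornfield (15.902).

Thornfield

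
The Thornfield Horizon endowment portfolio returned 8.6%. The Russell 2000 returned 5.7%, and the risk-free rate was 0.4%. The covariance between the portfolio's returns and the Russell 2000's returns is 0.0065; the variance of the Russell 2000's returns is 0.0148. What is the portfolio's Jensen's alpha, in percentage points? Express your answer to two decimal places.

β = Cov / Var = 0.0065 / 0.0148 = 0.4392
E[R] = Rf + β(Rm − Rf) = 0.4% + 0.4392 × (5.7% − 0.4%) = 2.7278%
α = Rp − E[R] = 8.6% − 2.7278% = 5.8722

5.87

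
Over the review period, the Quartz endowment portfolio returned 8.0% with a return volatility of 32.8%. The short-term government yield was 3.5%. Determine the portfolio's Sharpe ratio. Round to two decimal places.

Sharpe = (Rp − Rf) / σp = (8.0% − 3.5%) / 32.8% = 4.50% / 32.8% = 0.1372

0.14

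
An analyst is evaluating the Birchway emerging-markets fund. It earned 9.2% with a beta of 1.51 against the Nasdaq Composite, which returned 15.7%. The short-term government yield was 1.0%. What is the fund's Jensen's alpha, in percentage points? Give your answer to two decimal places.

CAPM expected return = Rf + β(Rm − Rf) = 1.0% + 1.51 × (15.7% − 1.0%) = 1 + 1.51 × 14.70 = 23.1970%
Jensen's α = Rp − E[R] = 9.2% − 23.1970% = -13.9970

-14.00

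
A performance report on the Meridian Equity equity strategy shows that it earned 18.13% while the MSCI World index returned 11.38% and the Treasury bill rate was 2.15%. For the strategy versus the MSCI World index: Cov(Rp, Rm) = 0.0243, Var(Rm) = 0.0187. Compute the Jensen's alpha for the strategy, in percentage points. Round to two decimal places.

3.99

β = Cov / Var = 0.0243 / 0.0187 = 1.2995
E[R] = Rf + β(Rm − Rf) = 2.15% + 1.2995 × (11.38% − 2.15%) = 14.1444%
α = Rp − E[R] = 18.13% − 14.1444% = 3.9856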